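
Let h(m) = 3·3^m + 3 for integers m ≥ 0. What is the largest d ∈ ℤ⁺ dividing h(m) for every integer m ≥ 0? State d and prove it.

Computing the first values: h(0) = 6 and h(1) = 12; gcd(6, 12) = 6, so d ≤ 6.
We prove 6 | 3·3^m + 3 for all m ≥ 0 by induction on m.
Base step (m = 0): h(0) = 6 = 6·(1), so 6 | h(0).
Inductive step: suppose the statement holds for some j ≥ 0, i.e. 6 | h(j). Then
h(j+1) = 3·3^(j+1) + 3 = 3·(3·3^j + 3) - 6 = 3·h(j) - 6. The first term is divisible by 6 by the inductive hypothesis, and -6 is divisible by 6. Hence 6 | h(j+1).
This completes the induction.
Therefore the largest such d is 6.

d = 6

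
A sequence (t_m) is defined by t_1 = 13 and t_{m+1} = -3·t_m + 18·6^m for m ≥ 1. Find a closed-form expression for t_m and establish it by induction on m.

t_m = (-3)^(m - 1) + 2·6^m

Computing the first terms: t_1 = 13, t_2 = 69, t_3 = 441. This suggests t_m = (-3)^(m - 1) + 2·6^m.
Base case (m = 1): the formula gives 13 = 13 = t_1.
Inductive step: suppose the statement holds for some r ≥ 1, so t_r = (-3)^(r - 1) + 2·6^r.
Then t_{r+1} = -3·t_r + 18·6^r = -3·((-3)^(r - 1) + 2·6^r) + 18·6^r = (-3)^r + 2·6^(r + 1) = (-3)^((r+1) - 1) + 2·6^(r+1),
which is the claimed formula at m = r+1.
By induction, the statement is established for all m ≥ 1.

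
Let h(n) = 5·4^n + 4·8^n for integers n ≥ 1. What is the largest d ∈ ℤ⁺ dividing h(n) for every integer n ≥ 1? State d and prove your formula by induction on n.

Computing the first values: h(1) = 52 and h(2) = 336; gcd(52, 336) = 4, so d ≤ 4.
We prove 4 | 5·4^n + 4·8^n for all n ≥ 1 by induction on n.
Base step (n = 1): h(1) = 52 = 4·(13), so 4 | h(1).
Inductive step: assume the claim holds for n = k, i.e. 4 | h(k). Then
h(k+1) − 8·h(k) = (5·4^(k+1) + 4·8^(k+1)) − 8·(5·4^k + 4·8^k) = (5)·4^k·(4 − 8) = (-20)·4^k. Since 4 | h(k) by the inductive hypothesis, 4 | 8·h(k); and 4 | -20 since -20 = 4·-5. Therefore 4 | h(k+1).
Hence, by induction on n, the claim holds for every n ≥ 1.
Therefore the largest such d is 4.

d = 4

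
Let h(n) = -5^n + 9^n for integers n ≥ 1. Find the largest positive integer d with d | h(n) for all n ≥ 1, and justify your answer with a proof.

Computing the first values: h(1) = 4 and h(2) = 56; gcd(4, 56) = 4, so d ≤ 4.
We prove 4 | -5^n + 9^n for all n ≥ 1 by induction on n.
Base step (n = 1): h(1) = 4 = 4·(1), so 4 | h(1).
Inductive step: suppose the statement holds for some r ≥ 1, i.e. 4 | h(r). Then
9^{r+1} − 5^{r+1} = 9·9^r − 5·5^r = 9·(9^r − 5^r) + (4)·5^r. The first term is divisible by 4 by the inductive hypothesis, and the second term (4)·5^r is divisible by 4 since 4 | 4. Hence 4 | h(r+1).
By induction, the statement is established for all n ≥ 1.
Therefore the largest such d is 4.

d = 4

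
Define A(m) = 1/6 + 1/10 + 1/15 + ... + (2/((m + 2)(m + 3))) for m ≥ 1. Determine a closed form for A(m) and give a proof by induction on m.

A(m) = 2m/(3(m + 3))

We claim A(m) = 2m/(3(m + 3)) for all m ≥ 1.
For the base case m = 1: A(1) = 1/6, and the closed form gives 1/6. They agree.
Suppose the result is true for m = i, so A(i) = 2i/(3(i + 3)).
Then A(i+1) = A(i) + (2/((i + 3)(i + 4))) = (2i/(3(i + 3))) + (2/((i + 3)(i + 4))).
Simplifying, A(i+1) = 2(i + 1)/(3(i + 4)) = 2(i+1)/(3((i+1) + 3)),
which is the closed form with m = i+1.
Hence, by induction on m, the claim holds for every m ≥ 1.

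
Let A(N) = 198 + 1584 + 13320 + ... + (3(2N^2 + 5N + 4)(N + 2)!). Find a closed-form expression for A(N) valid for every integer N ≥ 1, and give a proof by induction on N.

We claim A(N) = (6N + 3)(N + 3)! - 18 for all N ≥ 1.
For the base case N = 1: A(1) = 198, and the closed form gives 198. They agree.
For the inductive step, assume it holds for an arbitrary k ≥ 1, so A(k) = (6k + 3)(k + 3)! - 18.
Then A(k+1) = A(k) + (3(2k^2 + 9k + 11)(k + 3)!) = ((6k + 3)(k + 3)! - 18) + (3(2k^2 + 9k + 11)(k + 3)!).
Simplifying, A(k+1) = (6(k+1) + 3)((k+1) + 3)! - 18,
which is the closed form with N = k+1.
This completes the induction.

A(N) = (6N + 3)(N + 3)! - 18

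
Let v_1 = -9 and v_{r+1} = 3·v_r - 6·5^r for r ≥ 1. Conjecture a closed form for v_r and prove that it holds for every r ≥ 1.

v_r = 2·3^r - 3·5^r

Computing the first terms: v_1 = -9, v_2 = -57, v_3 = -321. This suggests v_r = 2·3^r - 3·5^r.
When r = 1: the formula gives -9 = -9 = v_1.
Inductive step: suppose the statement holds for some p ≥ 1, so v_p = 2·3^p - 3·5^p.
Then v_{p+1} = 3·v_p - 6·5^p = 3·(2·3^p - 3·5^p) - 6·5^p = 2·3^(p + 1) - 3·5^(p + 1),
which is the claimed formula at r = p+1.
By induction, the statement is established for all r ≥ 1.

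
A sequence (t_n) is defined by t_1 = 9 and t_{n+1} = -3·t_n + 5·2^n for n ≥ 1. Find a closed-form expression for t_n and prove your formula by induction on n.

t_n = 7(-3)^(n - 1) + 2^n

Computing the first terms: t_1 = 9, t_2 = -17, t_3 = 71. This suggests t_n = 7(-3)^(n - 1) + 2^n.
Base step (n = 1): the formula gives 9 = 9 = t_1.
Inductive step: suppose the statement holds for some m ≥ 1, so t_m = 7(-3)^(m - 1) + 2^m.
Then t_{m+1} = -3·t_m + 5·2^m = -3·(7(-3)^(m - 1) + 2^m) + 5·2^m = 7(-3)^m + 2^(m + 1) = 7(-3)^((m+1) - 1) + 2^(m+1),
which is the claimed formula at n = m+1.
By induction, the statement is established for all n ≥ 1.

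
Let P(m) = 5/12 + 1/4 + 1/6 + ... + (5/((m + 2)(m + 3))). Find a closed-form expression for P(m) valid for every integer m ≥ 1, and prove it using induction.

P(m) = 5m/(3(m + 3))

We claim P(m) = 5m/(3(m + 3)) for all m ≥ 1.
Base case (m = 1): P(1) = 5/12, and the closed form gives 5/12. They agree.
For the inductive step, assume it holds for an arbitrary j ≥ 1, so P(j) = 5j/(3(j + 3)).
Then P(j+1) = P(j) + (5/((j + 3)(j + 4))) = (5j/(3(j + 3))) + (5/((j + 3)(j + 4))).
Simplifying, P(j+1) = 5(j + 1)/(3(j + 4)) = 5(j+1)/(3((j+1) + 3)),
which is the closed form with m = j+1.
By induction, the statement is established for all m ≥ 1.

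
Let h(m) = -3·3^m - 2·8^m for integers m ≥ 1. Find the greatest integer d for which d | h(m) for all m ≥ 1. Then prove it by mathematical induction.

Computing the first values: h(1) = -25 and h(2) = -155; gcd(-25, -155) = 5, so d ≤ 5.
We prove 5 | -3·3^m - 2·8^m for all m ≥ 1 by induction on m.
For the base case m = 1: h(1) = -25 = 5·(-5), so 5 | h(1).
Inductive step: assume the claim holds for m = i, i.e. 5 | h(i). Then
h(i+1) − 8·h(i) = (-3·3^(i+1) - 2·8^(i+1)) − 8·(-3·3^i - 2·8^i) = (-3)·3^i·(3 − 8) = (15)·3^i. Since 5 | h(i) by the inductive hypothesis, 5 | 8·h(i); and 5 | 15 since 15 = 5·3. Therefore 5 | h(i+1).
Hence, by induction on m, the claim holds for every m ≥ 1.
Therefore the largest such d is 5.

d = 5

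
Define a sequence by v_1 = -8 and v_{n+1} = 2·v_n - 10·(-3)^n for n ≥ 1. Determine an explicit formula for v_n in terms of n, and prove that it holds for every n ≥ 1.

v_n = 2(-3)^n - 2^n

Computing the first terms: v_1 = -8, v_2 = 14, v_3 = -62. This suggests v_n = 2(-3)^n - 2^n.
When n = 1: the formula gives -8 = -8 = v_1.
Inductive step: assume the claim holds for n = r, so v_r = 2(-3)^r - 2^r.
Then v_{r+1} = 2·v_r - 10·(-3)^r = 2·(2(-3)^r - 2^r) - 10·(-3)^r = 2(-3)^(r + 1) - 2^(r + 1),
which is the claimed formula at n = r+1.
By induction, the statement is established for all n ≥ 1.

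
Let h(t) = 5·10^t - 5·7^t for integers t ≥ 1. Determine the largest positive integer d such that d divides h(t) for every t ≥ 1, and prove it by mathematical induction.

d = 15

Computing the first values: h(1) = 15 and h(2) = 255; gcd(15, 255) = 15, so d ≤ 15.
We prove 15 | 5·10^t - 5·7^t for all t ≥ 1 by induction on t.
Base case (t = 1): h(1) = 15 = 15·(1), so 15 | h(1).
Suppose the result is true for t = p, i.e. 15 | h(p). Then
h(p+1) − 10·h(p) = (5·10^(p+1) - 5·7^(p+1)) − 10·(5·10^p - 5·7^p) = (-5)·7^p·(7 − 10) = (15)·7^p. Since 15 | h(p) by the inductive hypothesis, 15 | 10·h(p); and 15 | 15 since 15 = 15·1. Therefore 15 | h(p+1).
Hence, by induction on t, the claim holds for every t ≥ 1.
Therefore the largest such d is 15.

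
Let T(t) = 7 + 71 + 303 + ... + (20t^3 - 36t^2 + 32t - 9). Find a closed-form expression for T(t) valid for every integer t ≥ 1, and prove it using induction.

T(t) = t(5t^3 - 2t^2 + 3t + 1)

We claim T(t) = t(5t^3 - 2t^2 + 3t + 1) for all t ≥ 1.
Base step (t = 1): T(1) = 7, and the closed form gives 7. They agree.
Inductive step: suppose the statement holds for some i ≥ 1, so T(i) = i(5i^3 - 2i^2 + 3i + 1).
Then T(i+1) = T(i) + (20i^3 + 24i^2 + 20i + 7) = (i(5i^3 - 2i^2 + 3i + 1)) + (20i^3 + 24i^2 + 20i + 7).
Simplifying, T(i+1) = (i + 1)(5i^3 + 13i^2 + 14i + 7) = (i+1)(5(i+1)^3 - 2(i+1)^2 + 3(i+1) + 1),
which is the closed form with t = i+1.
By the principle of mathematical induction, the result holds for all t ≥ 1.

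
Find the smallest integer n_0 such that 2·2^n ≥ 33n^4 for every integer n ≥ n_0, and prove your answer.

At n = 21: 4194304 < 6417873, so the inequality fails and n_0 ≥ 22. We prove 2·2^n ≥ 33n^4 for all n ≥ 22.
Base case (n = 22): 2·2^n = 8388608 and 33n^4 = 7730448, so 8388608 ≥ 7730448.
Suppose the result is true for n = m, so 2·2^m ≥ 33m^4.
Then 2·2^(m + 1) = 2·(2·2^m) ≥ 2·(33m^4).
Also, for m ≥ 22 we have 2·(33m^4) ≥ 33(m+1)^4, since 2 ≥ (1 + 1/m)^4 for all m ≥ 22.
Combining, 2·2^(m + 1) ≥ 33(m+1)^4.
By the principle of mathematical induction, the result holds for all n ≥ 22.
Hence the smallest such n_0 is 22.

n_0 = 22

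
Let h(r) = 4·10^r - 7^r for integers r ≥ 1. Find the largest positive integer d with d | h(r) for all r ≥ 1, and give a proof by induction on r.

Computing the first values: h(1) = 33 and h(2) = 351; gcd(33, 351) = 3, so d ≤ 3.
We prove 3 | 4·10^r - 7^r for all r ≥ 1 by induction on r.
For the base case r = 1: h(1) = 33 = 3·(11), so 3 | h(1).
For the inductive step, assume it holds for an arbitrary p ≥ 1, i.e. 3 | h(p). Then
h(p+1) − 10·h(p) = (4·10^(p+1) - 7^(p+1)) − 10·(4·10^p - 7^p) = (-1)·7^p·(7 − 10) = (3)·7^p. Since 3 | h(p) by the inductive hypothesis, 3 | 10·h(p); and 3 | 3 since 3 = 3·1. Therefore 3 | h(p+1).
This completes the induction.
Therefore the largest such d is 3.

d = 3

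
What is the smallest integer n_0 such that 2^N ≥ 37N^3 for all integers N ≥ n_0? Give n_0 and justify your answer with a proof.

n_0 = 18

At N = 17: 131072 < 181781, so the inequality fails and n_0 ≥ 18. We prove 2^N ≥ 37N^3 for all N ≥ 18.
Base case (N = 18): 2^N = 262144 and 37N^3 = 215784, so 262144 ≥ 215784.
Inductive step: assume the claim holds for N = m, so 2^m ≥ 37m^3.
Then 2^(m + 1) = 2·(2^m) ≥ 2·(37m^3).
Also, for m ≥ 18 we have 2·(37m^3) ≥ 37(m+1)^3, since 2 ≥ (1 + 1/m)^3 for all m ≥ 18.
Combining, 2^(m + 1) ≥ 37(m+1)^3.
By induction, the statement is established for all N ≥ 18.
Hence the smallest such n_0 is 18.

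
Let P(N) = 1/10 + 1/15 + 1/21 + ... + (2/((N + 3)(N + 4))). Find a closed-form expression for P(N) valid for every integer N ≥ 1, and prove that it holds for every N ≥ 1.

P(N) = N/(2(N + 4))

We claim P(N) = N/(2(N + 4)) for all N ≥ 1.
For the base case N = 1: P(1) = 1/10, and the closed form gives 1/10. They agree.
Inductive step: assume the claim holds for N = m, so P(m) = m/(2(m + 4)).
Then P(m+1) = P(m) + (2/((m + 4)(m + 5))) = (m/(2(m + 4))) + (2/((m + 4)(m + 5))).
Simplifying, P(m+1) = (m + 1)/(2(m + 5)) = (m+1)/(2((m+1) + 4)),
which is the closed form with N = m+1.
Hence, by induction on N, the claim holds for every N ≥ 1.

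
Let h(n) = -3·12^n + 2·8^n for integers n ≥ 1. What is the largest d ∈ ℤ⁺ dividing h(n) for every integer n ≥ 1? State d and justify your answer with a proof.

Computing the first values: h(1) = -20 and h(2) = -304; gcd(-20, -304) = 4, so d ≤ 4.
We prove 4 | -3·12^n + 2·8^n for all n ≥ 1 by induction on n.
Base case (n = 1): h(1) = -20 = 4·(-5), so 4 | h(1).
For the inductive step, assume it holds for an arbitrary j ≥ 1, i.e. 4 | h(j). Then
h(j+1) − 12·h(j) = (-3·12^(j+1) + 2·8^(j+1)) − 12·(-3·12^j + 2·8^j) = (2)·8^j·(8 − 12) = (-8)·8^j. Since 4 | h(j) by the inductive hypothesis, 4 | 12·h(j); and 4 | -8 since -8 = 4·-2. Therefore 4 | h(j+1).
By induction, the statement is established for all n ≥ 1.
Therefore the largest such d is 4.

d = 4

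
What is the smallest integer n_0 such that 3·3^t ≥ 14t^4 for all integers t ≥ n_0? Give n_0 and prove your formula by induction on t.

At t = 9: 59049 < 91854, so the inequality fails and n_0 ≥ 10. We prove 3·3^t ≥ 14t^4 for all t ≥ 10.
When t = 10: 3·3^t = 177147 and 14t^4 = 140000, so 177147 ≥ 140000.
Inductive step: assume the claim holds for t = k, so 3·3^k ≥ 14k^4.
Then 3·3^(k + 1) = 3·(3·3^k) ≥ 3·(14k^4).
Also, for k ≥ 10 we have 3·(14k^4) ≥ 14(k+1)^4, since 3 ≥ (1 + 1/k)^4 for all k ≥ 10.
Combining, 3·3^(k + 1) ≥ 14(k+1)^4.
Hence, by induction on t, the claim holds for every t ≥ 10.
Hence the smallest such n_0 is 10.

n_0 = 10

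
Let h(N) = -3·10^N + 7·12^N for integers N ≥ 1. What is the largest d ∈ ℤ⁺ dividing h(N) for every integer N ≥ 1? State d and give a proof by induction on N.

d = 6

Computing the first values: h(1) = 54 and h(2) = 708; gcd(54, 708) = 6, so d ≤ 6.
We prove 6 | -3·10^N + 7·12^N for all N ≥ 1 by induction on N.
When N = 1: h(1) = 54 = 6·(9), so 6 | h(1).
For the inductive step, assume it holds for an arbitrary r ≥ 1, i.e. 6 | h(r). Then
h(r+1) − 12·h(r) = (-3·10^(r+1) + 7·12^(r+1)) − 12·(-3·10^r + 7·12^r) = (-3)·10^r·(10 − 12) = (6)·10^r. Since 6 | h(r) by the inductive hypothesis, 6 | 12·h(r); and 6 | 6 since 6 = 6·1. Therefore 6 | h(r+1).
Hence, by induction on N, the claim holds for every N ≥ 1.
Therefore the largest such d is 6.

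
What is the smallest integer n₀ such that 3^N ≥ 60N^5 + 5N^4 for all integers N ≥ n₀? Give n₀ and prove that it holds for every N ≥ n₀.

At N = 16: 43046721 < 63242240, so the inequality fails and n₀ ≥ 17. We prove 3^N ≥ 60N^5 + 5N^4 for all N ≥ 17.
Base case (N = 17): 3^N = 129140163 and 60N^5 + 5N^4 = 85609025, so 129140163 ≥ 85609025.
Suppose the result is true for N = r, so 3^r ≥ 60r^5 + 5r^4.
Then 3^(r + 1) = 3·(3^r) ≥ 3·(60r^5 + 5r^4).
Also, for r ≥ 17 we have 3·(60r^5 + 5r^4) ≥ 60(r+1)^5 + 5(r+1)^4, since 3·(60r^5 + 5r^4) − (60(r+1)^5 + 5(r+1)^4) = 120r^5 - 290r^4 - 620r^3 - 630r^2 - 320r - 65, which is nonnegative for all r ≥ 17.
Combining, 3^(r + 1) ≥ 60(r+1)^5 + 5(r+1)^4.
This completes the induction.
Hence the smallest such n₀ is 17.

n₀ = 17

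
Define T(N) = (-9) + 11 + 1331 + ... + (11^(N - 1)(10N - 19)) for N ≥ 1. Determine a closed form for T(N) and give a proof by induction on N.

We claim T(N) = 11^N(N - 2) + 2 for all N ≥ 1.
For the base case N = 1: T(1) = -9, and the closed form gives -9. They agree.
Inductive step: suppose the statement holds for some r ≥ 1, so T(r) = 11^r(r - 2) + 2.
Then T(r+1) = T(r) + (11^r(10r - 9)) = (11^r(r - 2) + 2) + (11^r(10r - 9)).
Simplifying, T(r+1) = 11^(r + 1)r - 11^(r + 1) + 2 = 11^(r+1)((r+1) - 2) + 2,
which is the closed form with N = r+1.
This completes the induction.

T(N) = 11^N(N - 2) + 2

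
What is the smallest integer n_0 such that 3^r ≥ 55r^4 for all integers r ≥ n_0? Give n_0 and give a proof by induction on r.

At r = 12: 531441 < 1140480, so the inequality fails and n_0 ≥ 13. We prove 3^r ≥ 55r^4 for all r ≥ 13.
Base case (r = 13): 3^r = 1594323 and 55r^4 = 1570855, so 1594323 ≥ 1570855.
Inductive step: assume the claim holds for r = p, so 3^p ≥ 55p^4.
Then 3^(p + 1) = 3·(3^p) ≥ 3·(55p^4).
Also, for p ≥ 13 we have 3·(55p^4) ≥ 55(p+1)^4, since 3 ≥ (1 + 1/p)^4 for all p ≥ 13.
Combining, 3^(p + 1) ≥ 55(p+1)^4.
By the principle of mathematical induction, the result holds for all r ≥ 13.
Hence the smallest such n_0 is 13.

n_0 = 13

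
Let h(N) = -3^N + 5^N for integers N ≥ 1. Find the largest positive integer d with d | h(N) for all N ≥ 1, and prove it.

d = 2

Computing the first values: h(1) = 2 and h(2) = 16; gcd(2, 16) = 2, so d ≤ 2.
We prove 2 | -3^N + 5^N for all N ≥ 1 by induction on N.
When N = 1: h(1) = 2 = 2·(1), so 2 | h(1).
Suppose the result is true for N = j, i.e. 2 | h(j). Then
5^{j+1} − 3^{j+1} = 5·5^j − 3·3^j = 5·(5^j − 3^j) + (2)·3^j. The first term is divisible by 2 by the inductive hypothesis, and the second term (2)·3^j is divisible by 2 since 2 | 2. Hence 2 | h(j+1).
By the principle of mathematical induction, the result holds for all N ≥ 1.
Therefore the largest such d is 2.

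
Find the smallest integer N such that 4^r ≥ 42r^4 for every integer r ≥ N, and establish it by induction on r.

N = 10

At r = 9: 262144 < 275562, so the inequality fails and N ≥ 10. We prove 4^r ≥ 42r^4 for all r ≥ 10.
For the base case r = 10: 4^r = 1048576 and 42r^4 = 420000, so 1048576 ≥ 420000.
Suppose the result is true for r = j, so 4^j ≥ 42j^4.
Then 4^(j + 1) = 4·(4^j) ≥ 4·(42j^4).
Also, for j ≥ 10 we have 4·(42j^4) ≥ 42(j+1)^4, since 4 ≥ (1 + 1/j)^4 for all j ≥ 10.
Combining, 4^(j + 1) ≥ 42(j+1)^4.
Hence, by induction on r, the claim holds for every r ≥ 10.
Hence the smallest such N is 10.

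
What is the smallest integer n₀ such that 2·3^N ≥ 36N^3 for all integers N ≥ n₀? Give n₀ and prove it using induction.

At N = 8: 13122 < 18432, so the inequality fails and n₀ ≥ 9. We prove 2·3^N ≥ 36N^3 for all N ≥ 9.
For the base case N = 9: 2·3^N = 39366 and 36N^3 = 26244, so 39366 ≥ 26244.
Inductive step: assume the claim holds for N = m, so 2·3^m ≥ 36m^3.
Then 2·3^(m + 1) = 3·(2·3^m) ≥ 3·(36m^3).
Also, for m ≥ 9 we have 3·(36m^3) ≥ 36(m+1)^3, since 3 ≥ (1 + 1/m)^3 for all m ≥ 9.
Combining, 2·3^(m + 1) ≥ 36(m+1)^3.
By induction, the statement is established for all N ≥ 9.
Hence the smallest such n₀ is 9.

n₀ = 9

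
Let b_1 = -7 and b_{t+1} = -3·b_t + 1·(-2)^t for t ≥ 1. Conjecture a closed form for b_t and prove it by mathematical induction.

Computing the first terms: b_1 = -7, b_2 = 19, b_3 = -53. This suggests b_t = (-2)^t - 5(-3)^(t - 1).
Base step (t = 1): the formula gives -7 = -7 = b_1.
For the inductive step, assume it holds for an arbitrary p ≥ 1, so b_p = (-2)^p - 5(-3)^(p - 1).
Then b_{p+1} = -3·b_p + 1·(-2)^p = -3·((-2)^p - 5(-3)^(p - 1)) + 1·(-2)^p = (-2)^(p + 1) - 5(-3)^p = (-2)^(p+1) - 5(-3)^((p+1) - 1),
which is the claimed formula at t = p+1.
This completes the induction.

b_t = (-2)^t - 5(-3)^(t - 1)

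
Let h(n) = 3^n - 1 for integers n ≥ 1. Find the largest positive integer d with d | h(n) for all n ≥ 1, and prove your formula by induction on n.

Computing the first values: h(1) = 2 and h(2) = 8; gcd(2, 8) = 2, so d ≤ 2.
We prove 2 | 3^n - 1 for all n ≥ 1 by induction on n.
Base case (n = 1): h(1) = 2 = 2·(1), so 2 | h(1).
Suppose the result is true for n = r, i.e. 2 | h(r). Then
3^{r+1} − 1^{r+1} = 3·3^r − 1·1^r = 3·(3^r − 1^r) + (2)·1^r. The first term is divisible by 2 by the inductive hypothesis, and the second term (2)·1^r is divisible by 2 since 2 | 2. Hence 2 | h(r+1).
By the principle of mathematical induction, the result holds for all n ≥ 1.
Therefore the largest such d is 2.

d = 2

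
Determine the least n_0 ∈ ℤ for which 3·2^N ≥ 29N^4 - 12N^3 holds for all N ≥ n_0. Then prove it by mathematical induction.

n_0 = 21

At N = 20: 3145728 < 4544000, so the inequality fails and n_0 ≥ 21. We prove 3·2^N ≥ 29N^4 - 12N^3 for all N ≥ 21.
For the base case N = 21: 3·2^N = 6291456 and 29N^4 - 12N^3 = 5528817, so 6291456 ≥ 5528817.
Suppose the result is true for N = m, so 3·2^m ≥ 29m^4 - 12m^3.
Then 3·2^(m + 1) = 2·(3·2^m) ≥ 2·(29m^4 - 12m^3).
Also, for m ≥ 21 we have 2·(29m^4 - 12m^3) ≥ 29(m+1)^4 - 12(m+1)^3, since 2·(29m^4 - 12m^3) − (29(m+1)^4 - 12(m+1)^3) = 29m^4 - 128m^3 - 138m^2 - 80m - 17, which is nonnegative for all m ≥ 21.
Combining, 3·2^(m + 1) ≥ 29(m+1)^4 - 12(m+1)^3.
By induction, the statement is established for all N ≥ 21.
Hence the smallest such n_0 is 21.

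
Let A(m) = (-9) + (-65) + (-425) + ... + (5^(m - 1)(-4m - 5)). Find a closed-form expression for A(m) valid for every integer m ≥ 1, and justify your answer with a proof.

A(m) = -5^m(m + 1) + 1

We claim A(m) = -5^m(m + 1) + 1 for all m ≥ 1.
When m = 1: A(1) = -9, and the closed form gives -9. They agree.
For the inductive step, assume it holds for an arbitrary j ≥ 1, so A(j) = -5^j(j + 1) + 1.
Then A(j+1) = A(j) + (5^j(-4j - 9)) = (-5^j(j + 1) + 1) + (5^j(-4j - 9)).
Simplifying, A(j+1) = -5·5^j·j - 10·5^j + 1 = -5^(j+1)((j+1) + 1) + 1,
which is the closed form with m = j+1.
Hence, by induction on m, the claim holds for every m ≥ 1.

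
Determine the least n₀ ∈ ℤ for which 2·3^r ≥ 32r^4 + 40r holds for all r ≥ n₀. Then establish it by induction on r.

At r = 11: 354294 < 468952, so the inequality fails and n₀ ≥ 12. We prove 2·3^r ≥ 32r^4 + 40r for all r ≥ 12.
Base case (r = 12): 2·3^r = 1062882 and 32r^4 + 40r = 664032, so 1062882 ≥ 664032.
Inductive step: suppose the statement holds for some j ≥ 12, so 2·3^j ≥ 32j^4 + 40j.
Then 2·3^(j + 1) = 3·(2·3^j) ≥ 3·(32j^4 + 40j).
Also, for j ≥ 12 we have 3·(32j^4 + 40j) ≥ 32(j+1)^4 + 40(j+1), since 3·(32j^4 + 40j) − (32(j+1)^4 + 40(j+1)) = 64j^4 - 128j^3 - 192j^2 - 48j - 72, which is nonnegative for all j ≥ 12.
Combining, 2·3^(j + 1) ≥ 32(j+1)^4 + 40(j+1).
This completes the induction.
Hence the smallest such n₀ is 12.

n₀ = 12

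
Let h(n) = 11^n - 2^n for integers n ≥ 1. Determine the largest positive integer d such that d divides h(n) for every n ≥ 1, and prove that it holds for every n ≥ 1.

Computing the first values: h(1) = 9 and h(2) = 117; gcd(9, 117) = 9, so d ≤ 9.
We prove 9 | 11^n - 2^n for all n ≥ 1 by induction on n.
For the base case n = 1: h(1) = 9 = 9·(1), so 9 | h(1).
Suppose the result is true for n = j, i.e. 9 | h(j). Then
11^{j+1} − 2^{j+1} = 11·11^j − 2·2^j = 11·(11^j − 2^j) + (9)·2^j. The first term is divisible by 9 by the inductive hypothesis, and the second term (9)·2^j is divisible by 9 since 9 | 9. Hence 9 | h(j+1).
Hence, by induction on n, the claim holds for every n ≥ 1.
Therefore the largest such d is 9.

d = 9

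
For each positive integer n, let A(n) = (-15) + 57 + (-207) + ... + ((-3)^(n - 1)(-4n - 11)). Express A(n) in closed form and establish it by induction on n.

A(n) = (-3)^n(n + 3) - 3

We claim A(n) = (-3)^n(n + 3) - 3 for all n ≥ 1.
Base step (n = 1): A(1) = -15, and the closed form gives -15. They agree.
Inductive step: assume the claim holds for n = m, so A(m) = (-3)^m(m + 3) - 3.
Then A(m+1) = A(m) + ((-3)^m(-4m - 15)) = ((-3)^m(m + 3) - 3) + ((-3)^m(-4m - 15)).
Simplifying, A(m+1) = -3(-3)^m·m - 12(-3)^m - 3 = (-3)^(m+1)((m+1) + 3) - 3,
which is the closed form with n = m+1.
This completes the induction.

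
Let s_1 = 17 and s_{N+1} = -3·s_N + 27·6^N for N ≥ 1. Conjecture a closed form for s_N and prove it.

Computing the first terms: s_1 = 17, s_2 = 111, s_3 = 639. This suggests s_N = -(-3)^(N - 1) + 3·6^N.
When N = 1: the formula gives 17 = 17 = s_1.
For the inductive step, assume it holds for an arbitrary p ≥ 1, so s_p = -(-3)^(p - 1) + 3·6^p.
Then s_{p+1} = -3·s_p + 27·6^p = -3·(-(-3)^(p - 1) + 3·6^p) + 27·6^p = -(-3)^p + 3·6^(p + 1) = -(-3)^((p+1) - 1) + 3·6^(p+1),
which is the claimed formula at N = p+1.
This completes the induction.

s_N = -(-3)^(N - 1) + 3·6^N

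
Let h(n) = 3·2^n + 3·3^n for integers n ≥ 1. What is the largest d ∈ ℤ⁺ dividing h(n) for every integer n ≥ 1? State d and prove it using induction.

Computing the first values: h(1) = 15 and h(2) = 39; gcd(15, 39) = 3, so d ≤ 3.
We prove 3 | 3·2^n + 3·3^n for all n ≥ 1 by induction on n.
Base step (n = 1): h(1) = 15 = 3·(5), so 3 | h(1).
Suppose the result is true for n = r, i.e. 3 | h(r). Then
h(r+1) − 3·h(r) = (3·2^(r+1) + 3·3^(r+1)) − 3·(3·2^r + 3·3^r) = (3)·2^r·(2 − 3) = (-3)·2^r. Since 3 | h(r) by the inductive hypothesis, 3 | 3·h(r); and 3 | -3 since -3 = 3·-1. Therefore 3 | h(r+1).
This completes the induction.
Therefore the largest such d is 3.

d = 3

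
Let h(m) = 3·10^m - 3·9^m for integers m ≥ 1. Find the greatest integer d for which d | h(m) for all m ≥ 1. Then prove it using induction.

d = 3

Computing the first values: h(1) = 3 and h(2) = 57; gcd(3, 57) = 3, so d ≤ 3.
We prove 3 | 3·10^m - 3·9^m for all m ≥ 1 by induction on m.
For the base case m = 1: h(1) = 3 = 3·(1), so 3 | h(1).
For the inductive step, assume it holds for an arbitrary k ≥ 1, i.e. 3 | h(k). Then
h(k+1) − 10·h(k) = (3·10^(k+1) - 3·9^(k+1)) − 10·(3·10^k - 3·9^k) = (-3)·9^k·(9 − 10) = (3)·9^k. Since 3 | h(k) by the inductive hypothesis, 3 | 10·h(k); and 3 | 3 since 3 = 3·1. Therefore 3 | h(k+1).
Hence, by induction on m, the claim holds for every m ≥ 1.
Therefore the largest such d is 3.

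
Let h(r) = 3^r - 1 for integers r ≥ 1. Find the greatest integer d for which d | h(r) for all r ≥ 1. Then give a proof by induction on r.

d = 2

Computing the first values: h(1) = 2 and h(2) = 8; gcd(2, 8) = 2, so d ≤ 2.
We prove 2 | 3^r - 1 for all r ≥ 1 by induction on r.
When r = 1: h(1) = 2 = 2·(1), so 2 | h(1).
For the inductive step, assume it holds for an arbitrary j ≥ 1, i.e. 2 | h(j). Then
3^{j+1} − 1^{j+1} = 3·3^j − 1·1^j = 3·(3^j − 1^j) + (2)·1^j. The first term is divisible by 2 by the inductive hypothesis, and the second term (2)·1^j is divisible by 2 since 2 | 2. Hence 2 | h(j+1).
This completes the induction.
Therefore the largest such d is 2.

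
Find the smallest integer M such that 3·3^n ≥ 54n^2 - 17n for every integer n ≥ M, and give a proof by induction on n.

M = 6

At n = 5: 729 < 1265, so the inequality fails and M ≥ 6. We prove 3·3^n ≥ 54n^2 - 17n for all n ≥ 6.
When n = 6: 3·3^n = 2187 and 54n^2 - 17n = 1842, so 2187 ≥ 1842.
For the inductive step, assume it holds for an arbitrary m ≥ 6, so 3·3^m ≥ 54m^2 - 17m.
Then 3·3^(m + 1) = 3·(3·3^m) ≥ 3·(54m^2 - 17m).
Also, for m ≥ 6 we have 3·(54m^2 - 17m) ≥ 54(m+1)^2 - 17(m+1), since 3·(54m^2 - 17m) − (54(m+1)^2 - 17(m+1)) = 108m^2 - 142m - 37, which is nonnegative for all m ≥ 6.
Combining, 3·3^(m + 1) ≥ 54(m+1)^2 - 17(m+1).
By induction, the statement is established for all n ≥ 6.
Hence the smallest such M is 6.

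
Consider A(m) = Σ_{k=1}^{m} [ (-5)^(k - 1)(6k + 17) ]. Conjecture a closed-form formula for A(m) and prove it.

We claim A(m) = -(-5)^m(m + 3) + 3 for all m ≥ 1.
When m = 1: A(1) = 23, and the closed form gives 23. They agree.
Inductive step: assume the claim holds for m = k, so A(k) = -(-5)^k(k + 3) + 3.
Then A(k+1) = A(k) + ((-5)^k(6k + 23)) = (-(-5)^k(k + 3) + 3) + ((-5)^k(6k + 23)).
Simplifying, A(k+1) = 5(-5)^k·k + 20(-5)^k + 3 = -(-5)^(k+1)((k+1) + 3) + 3,
which is the closed form with m = k+1.
This completes the induction.

A(m) = -(-5)^m(m + 3) + 3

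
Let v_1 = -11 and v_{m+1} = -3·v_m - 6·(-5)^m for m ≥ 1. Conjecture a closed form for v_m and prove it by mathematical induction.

v_m = 4(-3)^(m - 1) + 3(-5)^m

Computing the first terms: v_1 = -11, v_2 = 63, v_3 = -339. This suggests v_m = 4(-3)^(m - 1) + 3(-5)^m.
Base step (m = 1): the formula gives -11 = -11 = v_1.
Inductive step: assume the claim holds for m = k, so v_k = 4(-3)^(k - 1) + 3(-5)^k.
Then v_{k+1} = -3·v_k - 6·(-5)^k = -3·(4(-3)^(k - 1) + 3(-5)^k) - 6·(-5)^k = 4(-3)^k + 3(-5)^(k + 1) = 4(-3)^((k+1) - 1) + 3(-5)^(k+1),
which is the claimed formula at m = k+1.
Hence, by induction on m, the claim holds for every m ≥ 1.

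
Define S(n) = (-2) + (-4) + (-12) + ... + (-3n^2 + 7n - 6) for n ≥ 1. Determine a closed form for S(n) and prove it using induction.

We claim S(n) = -n(n^2 - 2n + 3) for all n ≥ 1.
For the base case n = 1: S(1) = -2, and the closed form gives -2. They agree.
For the inductive step, assume it holds for an arbitrary j ≥ 1, so S(j) = j(-j^2 + 2j - 3).
Then S(j+1) = S(j) + (-3j^2 + j - 2) = (j(-j^2 + 2j - 3)) + (-3j^2 + j - 2).
Simplifying, S(j+1) = -(j + 1)(j^2 + 2) = -(j+1)((j+1)^2 - 2(j+1) + 3),
which is the closed form with n = j+1.
By the principle of mathematical induction, the result holds for all n ≥ 1.

S(n) = -n(n^2 - 2n + 3)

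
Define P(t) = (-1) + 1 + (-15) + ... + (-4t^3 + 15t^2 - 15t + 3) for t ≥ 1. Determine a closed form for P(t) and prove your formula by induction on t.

We claim P(t) = -t(t - 2)(t^2 - t - 1) for all t ≥ 1.
Base case (t = 1): P(1) = -1, and the closed form gives -1. They agree.
Inductive step: suppose the statement holds for some k ≥ 1, so P(k) = k(-k^3 + 3k^2 - k - 2).
Then P(k+1) = P(k) + (-4k^3 + 3k^2 + 3k - 1) = (k(-k^3 + 3k^2 - k - 2)) + (-4k^3 + 3k^2 + 3k - 1).
Simplifying, P(k+1) = -(k - 1)(k + 1)(k^2 + k - 1) = -(k+1)((k+1) - 2)((k+1)^2 - (k+1) - 1),
which is the closed form with t = k+1.
This completes the induction.

P(t) = -t(t - 2)(t^2 - t - 1)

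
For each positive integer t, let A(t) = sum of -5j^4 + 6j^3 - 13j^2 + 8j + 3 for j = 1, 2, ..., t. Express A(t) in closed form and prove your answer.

We claim A(t) = -t(t^4 + t^3 + 3t^2 + t - 5) for all t ≥ 1.
Base case (t = 1): A(1) = -1, and the closed form gives -1. They agree.
Inductive step: suppose the statement holds for some j ≥ 1, so A(j) = j(-j^4 - j^3 - 3j^2 - j + 5).
Then A(j+1) = A(j) + (-5j^4 - 14j^3 - 25j^2 - 20j - 1) = (j(-j^4 - j^3 - 3j^2 - j + 5)) + (-5j^4 - 14j^3 - 25j^2 - 20j - 1).
Simplifying, A(j+1) = -(j + 1)(j^4 + 5j^3 + 12j^2 + 14j + 1) = -(j+1)((j+1)^4 + (j+1)^3 + 3(j+1)^2 + (j+1) - 5),
which is the closed form with t = j+1.
This completes the induction.

A(t) = -t(t^4 + t^3 + 3t^2 + t - 5)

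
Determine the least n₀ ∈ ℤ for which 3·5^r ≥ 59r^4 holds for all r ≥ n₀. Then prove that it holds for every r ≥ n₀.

n₀ = 7

At r = 6: 46875 < 76464, so the inequality fails and n₀ ≥ 7. We prove 3·5^r ≥ 59r^4 for all r ≥ 7.
When r = 7: 3·5^r = 234375 and 59r^4 = 141659, so 234375 ≥ 141659.
Suppose the result is true for r = p, so 3·5^p ≥ 59p^4.
Then 3·5^(p + 1) = 5·(3·5^p) ≥ 5·(59p^4).
Also, for p ≥ 7 we have 5·(59p^4) ≥ 59(p+1)^4, since 5 ≥ (1 + 1/p)^4 for all p ≥ 7.
Combining, 3·5^(p + 1) ≥ 59(p+1)^4.
By induction, the statement is established for all r ≥ 7.
Hence the smallest such n₀ is 7.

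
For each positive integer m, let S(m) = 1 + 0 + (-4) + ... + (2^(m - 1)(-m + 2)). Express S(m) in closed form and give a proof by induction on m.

We claim S(m) = 2^m(-m + 3) - 3 for all m ≥ 1.
Base case (m = 1): S(1) = 1, and the closed form gives 1. They agree.
Inductive step: assume the claim holds for m = p, so S(p) = 2^p(-p + 3) - 3.
Then S(p+1) = S(p) + (2^p(-p + 1)) = (2^p(-p + 3) - 3) + (2^p(-p + 1)).
Simplifying, S(p+1) = -2^(p + 1)p + 2^(p + 2) - 3 = 2^(p+1)(-(p+1) + 3) - 3,
which is the closed form with m = p+1.
By induction, the statement is established for all m ≥ 1.

S(m) = 2^m(-m + 3) - 3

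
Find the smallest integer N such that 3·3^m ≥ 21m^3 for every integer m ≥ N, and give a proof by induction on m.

At m = 7: 6561 < 7203, so the inequality fails and N ≥ 8. We prove 3·3^m ≥ 21m^3 for all m ≥ 8.
For the base case m = 8: 3·3^m = 19683 and 21m^3 = 10752, so 19683 ≥ 10752.
Suppose the result is true for m = r, so 3·3^r ≥ 21r^3.
Then 3·3^(r + 1) = 3·(3·3^r) ≥ 3·(21r^3).
Also, for r ≥ 8 we have 3·(21r^3) ≥ 21(r+1)^3, since 3 ≥ (1 + 1/r)^3 for all r ≥ 8.
Combining, 3·3^(r + 1) ≥ 21(r+1)^3.
By the principle of mathematical induction, the result holds for all m ≥ 8.
Hence the smallest such N is 8.

N = 8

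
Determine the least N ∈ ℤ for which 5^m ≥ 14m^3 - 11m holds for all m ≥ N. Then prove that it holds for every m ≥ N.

N = 5

At m = 4: 625 < 852, so the inequality fails and N ≥ 5. We prove 5^m ≥ 14m^3 - 11m for all m ≥ 5.
Base case (m = 5): 5^m = 3125 and 14m^3 - 11m = 1695, so 3125 ≥ 1695.
Inductive step: assume the claim holds for m = j, so 5^j ≥ 14j^3 - 11j.
Then 5^(j + 1) = 5·(5^j) ≥ 5·(14j^3 - 11j).
Also, for j ≥ 5 we have 5·(14j^3 - 11j) ≥ 14(j+1)^3 - 11(j+1), since 5·(14j^3 - 11j) − (14(j+1)^3 - 11(j+1)) = 56j^3 - 42j^2 - 86j - 3, which is nonnegative for all j ≥ 5.
Combining, 5^(j + 1) ≥ 14(j+1)^3 - 11(j+1).
By induction, the statement is established for all m ≥ 5.
Hence the smallest such N is 5.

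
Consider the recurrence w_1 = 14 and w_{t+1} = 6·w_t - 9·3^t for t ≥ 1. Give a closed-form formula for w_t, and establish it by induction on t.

Computing the first terms: w_1 = 14, w_2 = 57, w_3 = 261. This suggests w_t = 3^(t + 1) + 5·6^(t - 1).
Base step (t = 1): the formula gives 14 = 14 = w_1.
For the inductive step, assume it holds for an arbitrary m ≥ 1, so w_m = 3^(m + 1) + 5·6^(m - 1).
Then w_{m+1} = 6·w_m - 9·3^m = 6·(3^(m + 1) + 5·6^(m - 1)) - 9·3^m = 3^(m + 2) + 5·6^m = 3^((m+1) + 1) + 5·6^((m+1) - 1),
which is the claimed formula at t = m+1.
Hence, by induction on t, the claim holds for every t ≥ 1.

w_t = 3^(t + 1) + 5·6^(t - 1)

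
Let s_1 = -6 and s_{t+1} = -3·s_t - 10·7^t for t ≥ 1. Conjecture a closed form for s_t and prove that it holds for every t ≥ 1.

s_t = (-3)^(t - 1) - 7^t

Computing the first terms: s_1 = -6, s_2 = -52, s_3 = -334. This suggests s_t = (-3)^(t - 1) - 7^t.
When t = 1: the formula gives -6 = -6 = s_1.
Inductive step: assume the claim holds for t = i, so s_i = (-3)^(i - 1) - 7^i.
Then s_{i+1} = -3·s_i - 10·7^i = -3·((-3)^(i - 1) - 7^i) - 10·7^i = (-3)^i - 7^(i + 1) = (-3)^((i+1) - 1) - 7^(i+1),
which is the claimed formula at t = i+1.
By the principle of mathematical induction, the result holds for all t ≥ 1.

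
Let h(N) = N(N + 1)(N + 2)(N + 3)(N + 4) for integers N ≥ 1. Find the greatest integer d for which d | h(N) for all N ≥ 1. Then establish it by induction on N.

Computing the first values: h(1) = 120 and h(2) = 720; gcd(120, 720) = 120, so d ≤ 120.
We prove 120 | N(N + 1)(N + 2)(N + 3)(N + 4) for all N ≥ 1 by induction on N.
For the base case N = 1: h(1) = 120 = 120·(1), so 120 | h(1).
Suppose the result is true for N = k, i.e. 120 | h(k). Then
h(k+1) − h(k) = (k+1)·(k+2)·(k+3)·(k+4)·(k+5) − k·(k+1)·(k+2)·(k+3)·(k+4) = (k+1)·(k+2)·(k+3)·(k+4)·[(k+5) − k] = 5·(k+1)·(k+2)·(k+3)·(k+4). The product of 4 consecutive integers is divisible by (4)! = 24, so h(k+1) − h(k) is divisible by 5·24 = 120. By the inductive hypothesis 120 | h(k), hence 120 | h(k+1).
This completes the induction.
Therefore the largest such d is 120.

d = 120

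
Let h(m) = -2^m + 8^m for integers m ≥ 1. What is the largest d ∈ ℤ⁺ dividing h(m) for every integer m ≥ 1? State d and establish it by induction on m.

Computing the first values: h(1) = 6 and h(2) = 60; gcd(6, 60) = 6, so d ≤ 6.
We prove 6 | -2^m + 8^m for all m ≥ 1 by induction on m.
When m = 1: h(1) = 6 = 6·(1), so 6 | h(1).
Inductive step: suppose the statement holds for some p ≥ 1, i.e. 6 | h(p). Then
8^{p+1} − 2^{p+1} = 8·8^p − 2·2^p = 8·(8^p − 2^p) + (6)·2^p. The first term is divisible by 6 by the inductive hypothesis, and the second term (6)·2^p is divisible by 6 since 6 | 6. Hence 6 | h(p+1).
By the principle of mathematical induction, the result holds for all m ≥ 1.
Therefore the largest such d is 6.

d = 6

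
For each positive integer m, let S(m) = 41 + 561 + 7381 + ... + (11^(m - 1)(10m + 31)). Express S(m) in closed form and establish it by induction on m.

We claim S(m) = 11^m(m + 3) - 3 for all m ≥ 1.
For the base case m = 1: S(1) = 41, and the closed form gives 41. They agree.
Inductive step: assume the claim holds for m = j, so S(j) = 11^j(j + 3) - 3.
Then S(j+1) = S(j) + (11^j(10j + 41)) = (11^j(j + 3) - 3) + (11^j(10j + 41)).
Simplifying, S(j+1) = 11·11^j·j + 44·11^j - 3 = 11^(j+1)((j+1) + 3) - 3,
which is the closed form with m = j+1.
By induction, the statement is established for all m ≥ 1.

S(m) = 11^m(m + 3) - 3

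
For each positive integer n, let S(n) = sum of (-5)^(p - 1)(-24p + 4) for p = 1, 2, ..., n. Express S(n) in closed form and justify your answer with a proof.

We claim S(n) = 4(-5)^n·n for all n ≥ 1.
Base step (n = 1): S(1) = -20, and the closed form gives -20. They agree.
Suppose the result is true for n = p, so S(p) = 4(-5)^p·p.
Then S(p+1) = S(p) + ((-5)^p(-24p - 20)) = (4(-5)^p·p) + ((-5)^p(-24p - 20)).
Simplifying, S(p+1) = (-5)^(p + 1)(4p + 4) = 4(-5)^(p+1)·(p+1),
which is the closed form with n = p+1.
This completes the induction.

S(n) = 4(-5)^n·n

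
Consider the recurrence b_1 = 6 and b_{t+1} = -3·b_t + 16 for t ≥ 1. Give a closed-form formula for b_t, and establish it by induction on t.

Computing the first terms: b_1 = 6, b_2 = -2, b_3 = 22. This suggests b_t = 2(-3)^(t - 1) + 4.
When t = 1: the formula gives 6 = 6 = b_1.
For the inductive step, assume it holds for an arbitrary k ≥ 1, so b_k = 2(-3)^(k - 1) + 4.
Then b_{k+1} = -3·b_k + 16 = -3·(2(-3)^(k - 1) + 4) + 16 = 2(-3)^k + 4 = 2(-3)^((k+1) - 1) + 4,
which is the claimed formula at t = k+1.
By the principle of mathematical induction, the result holds for all t ≥ 1.

b_t = 2(-3)^(t - 1) + 4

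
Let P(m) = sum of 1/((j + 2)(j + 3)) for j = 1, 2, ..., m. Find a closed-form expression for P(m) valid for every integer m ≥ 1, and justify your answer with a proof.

We claim P(m) = m/(3(m + 3)) for all m ≥ 1.
When m = 1: P(1) = 1/12, and the closed form gives 1/12. They agree.
For the inductive step, assume it holds for an arbitrary j ≥ 1, so P(j) = j/(3(j + 3)).
Then P(j+1) = P(j) + (1/((j + 3)(j + 4))) = (j/(3(j + 3))) + (1/((j + 3)(j + 4))).
Simplifying, P(j+1) = (j + 1)/(3(j + 4)) = (j+1)/(3((j+1) + 3)),
which is the closed form with m = j+1.
By induction, the statement is established for all m ≥ 1.

P(m) = m/(3(m + 3))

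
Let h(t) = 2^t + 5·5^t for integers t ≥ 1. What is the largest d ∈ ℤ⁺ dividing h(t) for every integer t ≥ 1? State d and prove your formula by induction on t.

d = 3

Computing the first values: h(1) = 27 and h(2) = 129; gcd(27, 129) = 3, so d ≤ 3.
We prove 3 | 2^t + 5·5^t for all t ≥ 1 by induction on t.
Base step (t = 1): h(1) = 27 = 3·(9), so 3 | h(1).
Inductive step: suppose the statement holds for some i ≥ 1, i.e. 3 | h(i). Then
h(i+1) − 5·h(i) = (2^(i+1) + 5·5^(i+1)) − 5·(2^i + 5·5^i) = (1)·2^i·(2 − 5) = (-3)·2^i. Since 3 | h(i) by the inductive hypothesis, 3 | 5·h(i); and 3 | -3 since -3 = 3·-1. Therefore 3 | h(i+1).
Hence, by induction on t, the claim holds for every t ≥ 1.
Therefore the largest such d is 3.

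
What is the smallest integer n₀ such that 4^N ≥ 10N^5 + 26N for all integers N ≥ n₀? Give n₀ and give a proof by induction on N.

n₀ = 10

At N = 9: 262144 < 590724, so the inequality fails and n₀ ≥ 10. We prove 4^N ≥ 10N^5 + 26N for all N ≥ 10.
When N = 10: 4^N = 1048576 and 10N^5 + 26N = 1000260, so 1048576 ≥ 1000260.
Inductive step: suppose the statement holds for some p ≥ 10, so 4^p ≥ 10p^5 + 26p.
Then 4^(p + 1) = 4·(4^p) ≥ 4·(10p^5 + 26p).
Also, for p ≥ 10 we have 4·(10p^5 + 26p) ≥ 10(p+1)^5 + 26(p+1), since 4·(10p^5 + 26p) − (10(p+1)^5 + 26(p+1)) = 30p^5 - 50p^4 - 100p^3 - 100p^2 + 28p - 36, which is nonnegative for all p ≥ 10.
Combining, 4^(p + 1) ≥ 10(p+1)^5 + 26(p+1).
This completes the induction.
Hence the smallest such n₀ is 10.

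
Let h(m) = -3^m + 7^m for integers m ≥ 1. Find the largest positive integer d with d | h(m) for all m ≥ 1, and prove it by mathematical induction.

Computing the first values: h(1) = 4 and h(2) = 40; gcd(4, 40) = 4, so d ≤ 4.
We prove 4 | -3^m + 7^m for all m ≥ 1 by induction on m.
For the base case m = 1: h(1) = 4 = 4·(1), so 4 | h(1).
Inductive step: suppose the statement holds for some r ≥ 1, i.e. 4 | h(r). Then
7^{r+1} − 3^{r+1} = 7·7^r − 3·3^r = 7·(7^r − 3^r) + (4)·3^r. The first term is divisible by 4 by the inductive hypothesis, and the second term (4)·3^r is divisible by 4 since 4 | 4. Hence 4 | h(r+1).
This completes the induction.
Therefore the largest such d is 4.

d = 4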